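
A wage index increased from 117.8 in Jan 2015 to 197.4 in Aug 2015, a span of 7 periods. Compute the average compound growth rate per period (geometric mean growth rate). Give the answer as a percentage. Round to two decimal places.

7.65%

Growth factor = (197.4/117.8)^(1/7) = (1.675722)^(1/7) = 1.076537
Growth rate = 1.076537 − 1 = 0.076537 = 7.6537%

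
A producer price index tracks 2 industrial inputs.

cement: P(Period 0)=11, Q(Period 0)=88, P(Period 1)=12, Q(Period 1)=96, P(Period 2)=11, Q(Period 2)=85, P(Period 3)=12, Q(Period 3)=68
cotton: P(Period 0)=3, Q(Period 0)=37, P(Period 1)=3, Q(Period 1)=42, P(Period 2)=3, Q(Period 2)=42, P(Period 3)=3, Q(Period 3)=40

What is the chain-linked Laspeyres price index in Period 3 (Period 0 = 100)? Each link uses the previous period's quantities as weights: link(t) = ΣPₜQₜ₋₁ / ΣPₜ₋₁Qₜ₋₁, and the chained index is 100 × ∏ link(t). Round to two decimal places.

108.05

Link Period 0→Period 1:
ΣP(Period 1)Q(Period 0) = 12×88 + 3×37 = 1056 + 111 = 1167
ΣP(Period 0)Q(Period 0) = 11×88 + 3×37 = 968 + 111 = 1079
link = 1167/1079 = 1.081557
Link Period 1→Period 2:
ΣP(Period 2)Q(Period 1) = 11×96 + 3×42 = 1056 + 126 = 1182
ΣP(Period 1)Q(Period 1) = 12×96 + 3×42 = 1152 + 126 = 1278
link = 1182/1278 = 0.924883
Link Period 2→Period 3:
ΣP(Period 3)Q(Period 2) = 12×85 + 3×42 = 1020 + 126 = 1146
ΣP(Period 2)Q(Period 2) = 11×85 + 3×42 = 935 + 126 = 1061
link = 1146/1061 = 1.080113
Chained index = 100 × 1.081557 × 0.924883 × 1.080113 = 108.0451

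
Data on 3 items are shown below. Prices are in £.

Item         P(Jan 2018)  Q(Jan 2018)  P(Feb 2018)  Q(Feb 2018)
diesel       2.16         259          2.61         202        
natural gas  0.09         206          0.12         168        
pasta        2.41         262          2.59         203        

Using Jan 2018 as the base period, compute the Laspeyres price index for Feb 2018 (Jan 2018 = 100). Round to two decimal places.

114.05

Laspeyres price index uses base-period quantities as weights.
ΣP(Feb 2018)·Q(Jan 2018) = 2.61×259 + 0.12×206 + 2.59×262 = 675.99 + 24.72 + 678.58 = 1379.29
ΣP(Jan 2018)·Q(Jan 2018) = 2.16×259 + 0.09×206 + 2.41×262 = 559.44 + 18.54 + 631.42 = 1209.4
Index = 1379.29 / 1209.4 × 100 = 114.0475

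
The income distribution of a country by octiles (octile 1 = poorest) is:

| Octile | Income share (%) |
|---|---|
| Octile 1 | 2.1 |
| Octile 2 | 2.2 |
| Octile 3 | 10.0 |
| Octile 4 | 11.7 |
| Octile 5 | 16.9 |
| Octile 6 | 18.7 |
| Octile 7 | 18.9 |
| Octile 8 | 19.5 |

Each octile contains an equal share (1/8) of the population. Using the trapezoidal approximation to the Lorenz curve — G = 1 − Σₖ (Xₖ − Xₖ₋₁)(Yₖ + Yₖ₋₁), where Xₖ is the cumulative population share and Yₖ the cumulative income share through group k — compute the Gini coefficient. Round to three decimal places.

0.296

Cumulative income shares Yₖ: 0.0210, 0.0430, 0.1430, 0.2600, 0.4290, 0.6160, 0.8050, 1.0000
Σ (Xₖ−Xₖ₋₁)(Yₖ+Yₖ₋₁) = (1/8)(0.0210+0.0000) + (1/8)(0.0430+0.0210) + (1/8)(0.1430+0.0430) + (1/8)(0.2600+0.1430) + (1/8)(0.4290+0.2600) + (1/8)(0.6160+0.4290) + (1/8)(0.8050+0.6160) + (1/8)(1.0000+0.8050)
  = 0.0026 + 0.0080 + 0.0233 + 0.0504 + 0.0861 + 0.1306 + 0.1776 + 0.2256 = 0.7042
G = 1 − 0.7042 = 0.2958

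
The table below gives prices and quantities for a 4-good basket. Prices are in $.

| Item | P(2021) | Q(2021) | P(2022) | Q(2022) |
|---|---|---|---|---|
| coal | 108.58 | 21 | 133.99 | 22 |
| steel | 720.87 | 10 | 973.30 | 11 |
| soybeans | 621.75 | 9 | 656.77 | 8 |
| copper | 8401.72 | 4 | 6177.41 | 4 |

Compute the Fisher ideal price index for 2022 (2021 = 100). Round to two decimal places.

Laspeyres component (base-period weights):
ΣP(2022)Q(2021) = 133.99×21 + 973.30×10 + 656.77×9 + 6177.41×4 = 2813.79 + 9733 + 5910.93 + 24709.64 = 43167.36
ΣP(2021)Q(2021) = 108.58×21 + 720.87×10 + 621.75×9 + 8401.72×4 = 2280.18 + 7208.7 + 5595.75 + 33606.88 = 48691.51
L = 43167.36 / 48691.51 × 100 = 88.6548
Paasche component (current-period weights):
ΣP(2022)Q(2022) = 133.99×22 + 973.30×11 + 656.77×8 + 6177.41×4 = 2947.78 + 10706.3 + 5254.16 + 24709.64 = 43617.88
ΣP(2021)Q(2022) = 108.58×22 + 720.87×11 + 621.75×8 + 8401.72×4 = 2388.76 + 7929.57 + 4974 + 33606.88 = 48899.21
P = 43617.88 / 48899.21 × 100 = 89.1996
Fisher = √(L × P) = √(88.6548 × 89.1996) = 88.9268

88.93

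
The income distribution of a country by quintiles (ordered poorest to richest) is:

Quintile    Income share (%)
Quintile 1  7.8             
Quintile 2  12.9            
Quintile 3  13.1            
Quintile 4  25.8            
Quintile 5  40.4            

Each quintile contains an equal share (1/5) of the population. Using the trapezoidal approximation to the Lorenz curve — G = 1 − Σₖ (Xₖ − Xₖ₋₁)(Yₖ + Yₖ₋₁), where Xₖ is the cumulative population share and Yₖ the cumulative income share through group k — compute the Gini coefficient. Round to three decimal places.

Cumulative income shares Yₖ: 0.0780, 0.2070, 0.3380, 0.5960, 1.0000
Σ (Xₖ−Xₖ₋₁)(Yₖ+Yₖ₋₁) = (1/5)(0.0780+0.0000) + (1/5)(0.2070+0.0780) + (1/5)(0.3380+0.2070) + (1/5)(0.5960+0.3380) + (1/5)(1.0000+0.5960)
  = 0.0156 + 0.0570 + 0.1090 + 0.1868 + 0.3192 = 0.6876
G = 1 − 0.6876 = 0.3124

0.312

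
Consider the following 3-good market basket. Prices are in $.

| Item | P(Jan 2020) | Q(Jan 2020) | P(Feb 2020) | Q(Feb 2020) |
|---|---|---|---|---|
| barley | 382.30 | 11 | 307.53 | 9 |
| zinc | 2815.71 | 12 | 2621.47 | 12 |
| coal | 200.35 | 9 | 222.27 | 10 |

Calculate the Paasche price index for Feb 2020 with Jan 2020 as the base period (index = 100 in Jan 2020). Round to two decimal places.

92.90

Paasche price index uses current-period quantities as weights.
ΣP(Feb 2020)·Q(Feb 2020) = 307.53×9 + 2621.47×12 + 222.27×10 = 2767.77 + 31457.64 + 2222.7 = 36448.11
ΣP(Jan 2020)·Q(Feb 2020) = 382.30×9 + 2815.71×12 + 200.35×10 = 3440.7 + 33788.52 + 2003.5 = 39232.72
Index = 36448.11 / 39232.72 × 100 = 92.9023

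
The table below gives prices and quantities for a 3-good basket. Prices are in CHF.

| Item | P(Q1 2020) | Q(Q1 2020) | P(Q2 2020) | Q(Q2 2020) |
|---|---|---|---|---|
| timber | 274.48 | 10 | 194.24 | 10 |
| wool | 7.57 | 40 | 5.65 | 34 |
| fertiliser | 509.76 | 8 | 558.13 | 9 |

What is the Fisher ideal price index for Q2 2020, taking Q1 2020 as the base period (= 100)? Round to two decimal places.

Laspeyres component (base-period weights):
ΣP(Q2 2020)Q(Q1 2020) = 194.24×10 + 5.65×40 + 558.13×8 = 1942.4 + 226 + 4465.04 = 6633.44
ΣP(Q1 2020)Q(Q1 2020) = 274.48×10 + 7.57×40 + 509.76×8 = 2744.8 + 302.8 + 4078.08 = 7125.68
L = 6633.44 / 7125.68 × 100 = 93.0920
Paasche component (current-period weights):
ΣP(Q2 2020)Q(Q2 2020) = 194.24×10 + 5.65×34 + 558.13×9 = 1942.4 + 192.1 + 5023.17 = 7157.67
ΣP(Q1 2020)Q(Q2 2020) = 274.48×10 + 7.57×34 + 509.76×9 = 2744.8 + 257.38 + 4587.84 = 7590.02
P = 7157.67 / 7590.02 × 100 = 94.3037
Fisher = √(L × P) = √(93.0920 × 94.3037) = 93.6959

93.70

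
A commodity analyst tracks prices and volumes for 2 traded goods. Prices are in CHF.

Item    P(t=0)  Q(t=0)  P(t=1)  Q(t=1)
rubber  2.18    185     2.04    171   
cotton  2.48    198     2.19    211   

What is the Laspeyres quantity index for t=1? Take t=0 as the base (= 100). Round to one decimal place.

Laspeyres quantity index uses base-period prices as weights.
ΣP(t=0)·Q(t=1) = 2.18×171 + 2.48×211 = 372.78 + 523.28 = 896.06
ΣP(t=0)·Q(t=0) = 2.18×185 + 2.48×198 = 403.3 + 491.04 = 894.34
Index = 896.06 / 894.34 × 100 = 100.1923

100.2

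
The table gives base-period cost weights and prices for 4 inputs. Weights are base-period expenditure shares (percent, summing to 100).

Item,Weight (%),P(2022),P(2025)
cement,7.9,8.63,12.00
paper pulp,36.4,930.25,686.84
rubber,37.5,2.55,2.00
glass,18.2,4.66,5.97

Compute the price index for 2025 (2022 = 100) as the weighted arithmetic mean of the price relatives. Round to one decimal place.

cement: 7.9 × (12.00/8.63) = 7.9 × 1.390498 = 10.9849
paper pulp: 36.4 × (686.84/930.25) = 36.4 × 0.738339 = 26.8755
rubber: 37.5 × (2.00/2.55) = 37.5 × 0.784314 = 29.4118
glass: 18.2 × (5.97/4.66) = 18.2 × 1.281116 = 23.3163
Index = Σ wᵢ·(p₁ᵢ/p₀ᵢ) = 10.9849 + 26.8755 + 29.4118 + 23.3163 = 90.5886

90.6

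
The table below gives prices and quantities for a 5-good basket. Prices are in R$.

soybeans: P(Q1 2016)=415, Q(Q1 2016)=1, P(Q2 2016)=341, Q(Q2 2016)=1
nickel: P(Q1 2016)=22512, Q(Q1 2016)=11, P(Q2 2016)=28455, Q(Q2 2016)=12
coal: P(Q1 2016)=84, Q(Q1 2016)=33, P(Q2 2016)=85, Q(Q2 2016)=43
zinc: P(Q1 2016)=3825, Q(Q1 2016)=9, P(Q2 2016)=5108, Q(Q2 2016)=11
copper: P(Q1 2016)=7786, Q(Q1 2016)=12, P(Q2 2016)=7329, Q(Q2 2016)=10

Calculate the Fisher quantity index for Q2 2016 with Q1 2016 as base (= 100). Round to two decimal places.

Laspeyres component (base-period weights):
ΣP(Q1 2016)Q(Q2 2016) = 415×1 + 22512×12 + 84×43 + 3825×11 + 7786×10 = 415 + 270144 + 3612 + 42075 + 77860 = 394106
ΣP(Q1 2016)Q(Q1 2016) = 415×1 + 22512×11 + 84×33 + 3825×9 + 7786×12 = 415 + 247632 + 2772 + 34425 + 93432 = 378676
L = 394106 / 378676 × 100 = 104.0747
Paasche component (current-period weights):
ΣP(Q2 2016)Q(Q2 2016) = 341×1 + 28455×12 + 85×43 + 5108×11 + 7329×10 = 341 + 341460 + 3655 + 56188 + 73290 = 474934
ΣP(Q2 2016)Q(Q1 2016) = 341×1 + 28455×11 + 85×33 + 5108×9 + 7329×12 = 341 + 313005 + 2805 + 45972 + 87948 = 450071
P = 474934 / 450071 × 100 = 105.5242
Fisher = √(L × P) = √(104.0747 × 105.5242) = 104.7970

104.80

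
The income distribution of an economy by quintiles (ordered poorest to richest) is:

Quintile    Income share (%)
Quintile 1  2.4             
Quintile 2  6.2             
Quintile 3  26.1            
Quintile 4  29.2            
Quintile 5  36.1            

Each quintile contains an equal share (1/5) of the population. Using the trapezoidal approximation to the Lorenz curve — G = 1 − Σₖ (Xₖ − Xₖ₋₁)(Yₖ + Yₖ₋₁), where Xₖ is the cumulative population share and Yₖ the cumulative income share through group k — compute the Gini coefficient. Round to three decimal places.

Cumulative income shares Yₖ: 0.0240, 0.0860, 0.3470, 0.6390, 1.0000
Σ (Xₖ−Xₖ₋₁)(Yₖ+Yₖ₋₁) = (1/5)(0.0240+0.0000) + (1/5)(0.0860+0.0240) + (1/5)(0.3470+0.0860) + (1/5)(0.6390+0.3470) + (1/5)(1.0000+0.6390)
  = 0.0048 + 0.0220 + 0.0866 + 0.1972 + 0.3278 = 0.6384
G = 1 − 0.6384 = 0.3616

0.362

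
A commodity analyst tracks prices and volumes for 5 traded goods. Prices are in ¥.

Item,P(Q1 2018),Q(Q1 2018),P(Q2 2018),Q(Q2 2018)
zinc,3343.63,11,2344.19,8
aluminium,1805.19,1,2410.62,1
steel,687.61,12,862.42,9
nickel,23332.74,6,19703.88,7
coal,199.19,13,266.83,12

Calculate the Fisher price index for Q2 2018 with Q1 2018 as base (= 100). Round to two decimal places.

84.71

Laspeyres component (base-period weights):
ΣP(Q2 2018)Q(Q1 2018) = 2344.19×11 + 2410.62×1 + 862.42×12 + 19703.88×6 + 266.83×13 = 25786.09 + 2410.62 + 10349.04 + 118223.28 + 3468.79 = 160237.82
ΣP(Q1 2018)Q(Q1 2018) = 3343.63×11 + 1805.19×1 + 687.61×12 + 23332.74×6 + 199.19×13 = 36779.93 + 1805.19 + 8251.32 + 139996.44 + 2589.47 = 189422.35
L = 160237.82 / 189422.35 × 100 = 84.5929
Paasche component (current-period weights):
ΣP(Q2 2018)Q(Q2 2018) = 2344.19×8 + 2410.62×1 + 862.42×9 + 19703.88×7 + 266.83×12 = 18753.52 + 2410.62 + 7761.78 + 137927.16 + 3201.96 = 170055.04
ΣP(Q1 2018)Q(Q2 2018) = 3343.63×8 + 1805.19×1 + 687.61×9 + 23332.74×7 + 199.19×12 = 26749.04 + 1805.19 + 6188.49 + 163329.18 + 2390.28 = 200462.18
P = 170055.04 / 200462.18 × 100 = 84.8315
Fisher = √(L × P) = √(84.5929 × 84.8315) = 84.7121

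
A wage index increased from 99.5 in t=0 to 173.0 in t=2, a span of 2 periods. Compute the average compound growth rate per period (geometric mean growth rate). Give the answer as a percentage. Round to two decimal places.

31.86%

Growth factor = (173.0/99.5)^(1/2) = (1.738693)^(1/2) = 1.318595
Growth rate = 1.318595 − 1 = 0.318595 = 31.8595%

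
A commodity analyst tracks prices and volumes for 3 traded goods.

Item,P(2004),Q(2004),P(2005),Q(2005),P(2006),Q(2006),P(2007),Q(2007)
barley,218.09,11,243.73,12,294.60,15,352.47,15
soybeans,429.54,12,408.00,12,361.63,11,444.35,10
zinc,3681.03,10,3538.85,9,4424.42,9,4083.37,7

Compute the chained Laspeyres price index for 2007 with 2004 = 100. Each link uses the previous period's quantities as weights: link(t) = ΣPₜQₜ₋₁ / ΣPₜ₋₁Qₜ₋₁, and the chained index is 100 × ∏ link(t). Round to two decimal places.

113.32

Link 2004→2005:
ΣP(2005)Q(2004) = 243.73×11 + 408.00×12 + 3538.85×10 = 2681.03 + 4896 + 35388.5 = 42965.53
ΣP(2004)Q(2004) = 218.09×11 + 429.54×12 + 3681.03×10 = 2398.99 + 5154.48 + 36810.3 = 44363.77
link = 42965.53/44363.77 = 0.968482
Link 2005→2006:
ΣP(2006)Q(2005) = 294.60×12 + 361.63×12 + 4424.42×9 = 3535.2 + 4339.56 + 39819.78 = 47694.54
ΣP(2005)Q(2005) = 243.73×12 + 408.00×12 + 3538.85×9 = 2924.76 + 4896 + 31849.65 = 39670.41
link = 47694.54/39670.41 = 1.202270
Link 2006→2007:
ΣP(2007)Q(2006) = 352.47×15 + 444.35×11 + 4083.37×9 = 5287.05 + 4887.85 + 36750.33 = 46925.23
ΣP(2006)Q(2006) = 294.60×15 + 361.63×11 + 4424.42×9 = 4419 + 3977.93 + 39819.78 = 48216.71
link = 46925.23/48216.71 = 0.973215
Chained index = 100 × 0.968482 × 1.202270 × 0.973215 = 113.3189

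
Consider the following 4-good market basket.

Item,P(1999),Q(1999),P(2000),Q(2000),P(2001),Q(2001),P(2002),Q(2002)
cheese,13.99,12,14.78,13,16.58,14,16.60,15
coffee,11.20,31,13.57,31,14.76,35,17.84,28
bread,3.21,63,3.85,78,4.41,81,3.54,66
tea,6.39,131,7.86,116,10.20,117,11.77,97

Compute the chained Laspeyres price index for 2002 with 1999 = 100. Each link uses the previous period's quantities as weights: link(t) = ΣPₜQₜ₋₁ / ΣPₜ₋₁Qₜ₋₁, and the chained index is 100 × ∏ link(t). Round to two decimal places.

159.03

Link 1999→2000:
ΣP(2000)Q(1999) = 14.78×12 + 13.57×31 + 3.85×63 + 7.86×131 = 177.36 + 420.67 + 242.55 + 1029.66 = 1870.24
ΣP(1999)Q(1999) = 13.99×12 + 11.20×31 + 3.21×63 + 6.39×131 = 167.88 + 347.2 + 202.23 + 837.09 = 1554.4
link = 1870.24/1554.4 = 1.203191
Link 2000→2001:
ΣP(2001)Q(2000) = 16.58×13 + 14.76×31 + 4.41×78 + 10.20×116 = 215.54 + 457.56 + 343.98 + 1183.2 = 2200.28
ΣP(2000)Q(2000) = 14.78×13 + 13.57×31 + 3.85×78 + 7.86×116 = 192.14 + 420.67 + 300.3 + 911.76 = 1824.87
link = 2200.28/1824.87 = 1.205719
Link 2001→2002:
ΣP(2002)Q(2001) = 16.60×14 + 17.84×35 + 3.54×81 + 11.77×117 = 232.4 + 624.4 + 286.74 + 1377.09 = 2520.63
ΣP(2001)Q(2001) = 16.58×14 + 14.76×35 + 4.41×81 + 10.20×117 = 232.12 + 516.6 + 357.21 + 1193.4 = 2299.33
link = 2520.63/2299.33 = 1.096245
Chained index = 100 × 1.203191 × 1.205719 × 1.096245 = 159.0334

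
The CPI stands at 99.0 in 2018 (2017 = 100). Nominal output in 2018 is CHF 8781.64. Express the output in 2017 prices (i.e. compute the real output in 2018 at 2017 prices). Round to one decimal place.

Real = Nominal ÷ (Index/100) = 8781.64 ÷ (99.0/100)
     = 8781.64 ÷ 0.990 = 8870.3434

8870.3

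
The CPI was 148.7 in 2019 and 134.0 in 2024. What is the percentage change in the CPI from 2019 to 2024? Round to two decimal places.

Change = (134.0 − 148.7) / 148.7 × 100
       = -14.7 / 148.7 × 100 = -9.8857%

-9.89%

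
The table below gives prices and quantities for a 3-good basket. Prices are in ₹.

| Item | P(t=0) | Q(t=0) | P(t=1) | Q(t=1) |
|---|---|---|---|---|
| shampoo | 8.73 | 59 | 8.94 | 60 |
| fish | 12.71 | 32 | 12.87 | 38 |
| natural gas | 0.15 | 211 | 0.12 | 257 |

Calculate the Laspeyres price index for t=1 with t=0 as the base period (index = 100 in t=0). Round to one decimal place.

101.2

Laspeyres price index uses base-period quantities as weights.
ΣP(t=1)·Q(t=0) = 8.94×59 + 12.87×32 + 0.12×211 = 527.46 + 411.84 + 25.32 = 964.62
ΣP(t=0)·Q(t=0) = 8.73×59 + 12.71×32 + 0.15×211 = 515.07 + 406.72 + 31.65 = 953.44
Index = 964.62 / 953.44 × 100 = 101.1726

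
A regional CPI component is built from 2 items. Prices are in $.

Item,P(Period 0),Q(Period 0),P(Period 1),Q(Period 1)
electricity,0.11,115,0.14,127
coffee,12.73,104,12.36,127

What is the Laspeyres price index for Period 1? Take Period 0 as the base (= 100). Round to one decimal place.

97.4

Laspeyres price index uses base-period quantities as weights.
ΣP(Period 1)·Q(Period 0) = 0.14×115 + 12.36×104 = 16.1 + 1285.44 = 1301.54
ΣP(Period 0)·Q(Period 0) = 0.11×115 + 12.73×104 = 12.65 + 1323.92 = 1336.57
Index = 1301.54 / 1336.57 × 100 = 97.3791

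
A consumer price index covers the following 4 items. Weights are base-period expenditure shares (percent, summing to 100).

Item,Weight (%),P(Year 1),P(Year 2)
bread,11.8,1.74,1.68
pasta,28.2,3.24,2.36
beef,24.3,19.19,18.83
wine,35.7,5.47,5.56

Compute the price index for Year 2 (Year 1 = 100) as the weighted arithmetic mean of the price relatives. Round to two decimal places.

bread: 11.8 × (1.68/1.74) = 11.8 × 0.965517 = 11.3931
pasta: 28.2 × (2.36/3.24) = 28.2 × 0.728395 = 20.5407
beef: 24.3 × (18.83/19.19) = 24.3 × 0.981240 = 23.8441
wine: 35.7 × (5.56/5.47) = 35.7 × 1.016453 = 36.2874
Index = Σ wᵢ·(p₁ᵢ/p₀ᵢ) = 11.3931 + 20.5407 + 23.8441 + 36.2874 = 92.0654

92.07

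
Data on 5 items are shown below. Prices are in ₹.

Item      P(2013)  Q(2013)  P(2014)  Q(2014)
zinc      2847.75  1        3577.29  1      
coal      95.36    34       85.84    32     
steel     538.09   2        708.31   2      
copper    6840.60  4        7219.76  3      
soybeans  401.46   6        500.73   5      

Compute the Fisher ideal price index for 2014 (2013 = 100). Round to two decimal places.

Laspeyres component (base-period weights):
ΣP(2014)Q(2013) = 3577.29×1 + 85.84×34 + 708.31×2 + 7219.76×4 + 500.73×6 = 3577.29 + 2918.56 + 1416.62 + 28879.04 + 3004.38 = 39795.89
ΣP(2013)Q(2013) = 2847.75×1 + 95.36×34 + 538.09×2 + 6840.60×4 + 401.46×6 = 2847.75 + 3242.24 + 1076.18 + 27362.4 + 2408.76 = 36937.33
L = 39795.89 / 36937.33 × 100 = 107.7389
Paasche component (current-period weights):
ΣP(2014)Q(2014) = 3577.29×1 + 85.84×32 + 708.31×2 + 7219.76×3 + 500.73×5 = 3577.29 + 2746.88 + 1416.62 + 21659.28 + 2503.65 = 31903.72
ΣP(2013)Q(2014) = 2847.75×1 + 95.36×32 + 538.09×2 + 6840.60×3 + 401.46×5 = 2847.75 + 3051.52 + 1076.18 + 20521.8 + 2007.3 = 29504.55
P = 31903.72 / 29504.55 × 100 = 108.1315
Fisher = √(L × P) = √(107.7389 × 108.1315) = 107.9351

107.94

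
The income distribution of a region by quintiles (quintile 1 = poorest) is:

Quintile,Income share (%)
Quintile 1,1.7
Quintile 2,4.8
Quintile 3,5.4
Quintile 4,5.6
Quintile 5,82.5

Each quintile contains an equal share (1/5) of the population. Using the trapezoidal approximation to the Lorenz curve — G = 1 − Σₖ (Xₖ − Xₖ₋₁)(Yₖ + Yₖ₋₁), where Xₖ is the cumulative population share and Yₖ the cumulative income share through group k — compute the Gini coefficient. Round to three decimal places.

Cumulative income shares Yₖ: 0.0170, 0.0650, 0.1190, 0.1750, 1.0000
Σ (Xₖ−Xₖ₋₁)(Yₖ+Yₖ₋₁) = (1/5)(0.0170+0.0000) + (1/5)(0.0650+0.0170) + (1/5)(0.1190+0.0650) + (1/5)(0.1750+0.1190) + (1/5)(1.0000+0.1750)
  = 0.0034 + 0.0164 + 0.0368 + 0.0588 + 0.2350 = 0.3504
G = 1 − 0.3504 = 0.6496

0.650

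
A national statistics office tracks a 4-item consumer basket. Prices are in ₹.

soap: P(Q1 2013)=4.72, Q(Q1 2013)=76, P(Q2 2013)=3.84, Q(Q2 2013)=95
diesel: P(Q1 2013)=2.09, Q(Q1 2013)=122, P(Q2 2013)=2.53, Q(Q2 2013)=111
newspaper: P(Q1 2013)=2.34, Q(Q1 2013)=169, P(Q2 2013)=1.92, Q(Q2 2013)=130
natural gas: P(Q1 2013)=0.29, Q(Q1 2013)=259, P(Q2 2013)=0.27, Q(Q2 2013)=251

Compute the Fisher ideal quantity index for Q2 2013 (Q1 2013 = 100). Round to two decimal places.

Laspeyres component (base-period weights):
ΣP(Q1 2013)Q(Q2 2013) = 4.72×95 + 2.09×111 + 2.34×130 + 0.29×251 = 448.4 + 231.99 + 304.2 + 72.79 = 1057.38
ΣP(Q1 2013)Q(Q1 2013) = 4.72×76 + 2.09×122 + 2.34×169 + 0.29×259 = 358.72 + 254.98 + 395.46 + 75.11 = 1084.27
L = 1057.38 / 1084.27 × 100 = 97.5200
Paasche component (current-period weights):
ΣP(Q2 2013)Q(Q2 2013) = 3.84×95 + 2.53×111 + 1.92×130 + 0.27×251 = 364.8 + 280.83 + 249.6 + 67.77 = 963
ΣP(Q2 2013)Q(Q1 2013) = 3.84×76 + 2.53×122 + 1.92×169 + 0.27×259 = 291.84 + 308.66 + 324.48 + 69.93 = 994.91
P = 963 / 994.91 × 100 = 96.7927
Fisher = √(L × P) = √(97.5200 × 96.7927) = 97.1557

97.16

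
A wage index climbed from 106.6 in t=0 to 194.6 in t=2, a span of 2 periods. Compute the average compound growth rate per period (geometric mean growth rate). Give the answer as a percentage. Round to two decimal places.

35.11%

Growth factor = (194.6/106.6)^(1/2) = (1.825516)^(1/2) = 1.351117
Growth rate = 1.351117 − 1 = 0.351117 = 35.1117%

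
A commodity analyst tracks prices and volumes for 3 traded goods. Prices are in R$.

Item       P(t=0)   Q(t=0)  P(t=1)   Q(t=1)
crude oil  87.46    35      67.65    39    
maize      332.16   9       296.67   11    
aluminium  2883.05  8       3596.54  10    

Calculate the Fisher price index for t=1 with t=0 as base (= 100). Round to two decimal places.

116.38

Laspeyres component (base-period weights):
ΣP(t=1)Q(t=0) = 67.65×35 + 296.67×9 + 3596.54×8 = 2367.75 + 2670.03 + 28772.32 = 33810.1
ΣP(t=0)Q(t=0) = 87.46×35 + 332.16×9 + 2883.05×8 = 3061.1 + 2989.44 + 23064.4 = 29114.94
L = 33810.1 / 29114.94 × 100 = 116.1263
Paasche component (current-period weights):
ΣP(t=1)Q(t=1) = 67.65×39 + 296.67×11 + 3596.54×10 = 2638.35 + 3263.37 + 35965.4 = 41867.12
ΣP(t=0)Q(t=1) = 87.46×39 + 332.16×11 + 2883.05×10 = 3410.94 + 3653.76 + 28830.5 = 35895.2
P = 41867.12 / 35895.2 × 100 = 116.6371
Fisher = √(L × P) = √(116.1263 × 116.6371) = 116.3814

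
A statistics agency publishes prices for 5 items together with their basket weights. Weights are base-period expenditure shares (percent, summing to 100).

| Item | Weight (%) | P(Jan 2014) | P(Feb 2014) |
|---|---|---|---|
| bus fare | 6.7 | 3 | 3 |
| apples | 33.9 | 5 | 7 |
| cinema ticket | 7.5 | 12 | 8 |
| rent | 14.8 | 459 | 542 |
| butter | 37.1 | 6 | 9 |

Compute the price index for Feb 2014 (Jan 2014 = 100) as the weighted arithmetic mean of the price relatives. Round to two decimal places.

bus fare: 6.7 × (3/3) = 6.7 × 1.000000 = 6.7000
apples: 33.9 × (7/5) = 33.9 × 1.400000 = 47.4600
cinema ticket: 7.5 × (8/12) = 7.5 × 0.666667 = 5.0000
rent: 14.8 × (542/459) = 14.8 × 1.180828 = 17.4763
butter: 37.1 × (9/6) = 37.1 × 1.500000 = 55.6500
Index = Σ wᵢ·(p₁ᵢ/p₀ᵢ) = 6.7000 + 47.4600 + 5.0000 + 17.4763 + 55.6500 = 132.2863

132.29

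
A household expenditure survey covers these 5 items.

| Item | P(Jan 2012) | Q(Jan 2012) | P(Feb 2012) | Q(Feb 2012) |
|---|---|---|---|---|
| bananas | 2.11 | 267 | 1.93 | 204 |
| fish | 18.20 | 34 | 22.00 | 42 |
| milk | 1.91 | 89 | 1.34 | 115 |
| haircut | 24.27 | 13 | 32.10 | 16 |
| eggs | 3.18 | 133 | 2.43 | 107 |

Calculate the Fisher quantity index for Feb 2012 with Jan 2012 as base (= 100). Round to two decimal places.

104.12

Laspeyres component (base-period weights):
ΣP(Jan 2012)Q(Feb 2012) = 2.11×204 + 18.20×42 + 1.91×115 + 24.27×16 + 3.18×107 = 430.44 + 764.4 + 219.65 + 388.32 + 340.26 = 2143.07
ΣP(Jan 2012)Q(Jan 2012) = 2.11×267 + 18.20×34 + 1.91×89 + 24.27×13 + 3.18×133 = 563.37 + 618.8 + 169.99 + 315.51 + 422.94 = 2090.61
L = 2143.07 / 2090.61 × 100 = 102.5093
Paasche component (current-period weights):
ΣP(Feb 2012)Q(Feb 2012) = 1.93×204 + 22.00×42 + 1.34×115 + 32.10×16 + 2.43×107 = 393.72 + 924 + 154.1 + 513.6 + 260.01 = 2245.43
ΣP(Feb 2012)Q(Jan 2012) = 1.93×267 + 22.00×34 + 1.34×89 + 32.10×13 + 2.43×133 = 515.31 + 748 + 119.26 + 417.3 + 323.19 = 2123.06
P = 2245.43 / 2123.06 × 100 = 105.7639
Fisher = √(L × P) = √(102.5093 × 105.7639) = 104.1239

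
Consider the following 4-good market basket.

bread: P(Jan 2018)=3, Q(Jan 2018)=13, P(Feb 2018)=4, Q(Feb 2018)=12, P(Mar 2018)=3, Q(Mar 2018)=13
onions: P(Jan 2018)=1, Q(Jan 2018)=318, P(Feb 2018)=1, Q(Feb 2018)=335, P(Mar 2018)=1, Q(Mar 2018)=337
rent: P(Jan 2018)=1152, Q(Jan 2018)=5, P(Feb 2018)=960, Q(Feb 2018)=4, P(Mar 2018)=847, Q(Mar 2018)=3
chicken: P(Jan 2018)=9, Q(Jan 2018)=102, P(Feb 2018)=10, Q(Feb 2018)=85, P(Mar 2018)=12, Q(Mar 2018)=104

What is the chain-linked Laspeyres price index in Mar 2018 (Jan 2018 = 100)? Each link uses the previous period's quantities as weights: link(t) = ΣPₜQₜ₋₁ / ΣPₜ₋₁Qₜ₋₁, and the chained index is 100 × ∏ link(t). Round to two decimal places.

82.89

Link Jan 2018→Feb 2018:
ΣP(Feb 2018)Q(Jan 2018) = 4×13 + 1×318 + 960×5 + 10×102 = 52 + 318 + 4800 + 1020 = 6190
ΣP(Jan 2018)Q(Jan 2018) = 3×13 + 1×318 + 1152×5 + 9×102 = 39 + 318 + 5760 + 918 = 7035
link = 6190/7035 = 0.879886
Link Feb 2018→Mar 2018:
ΣP(Mar 2018)Q(Feb 2018) = 3×12 + 1×335 + 847×4 + 12×85 = 36 + 335 + 3388 + 1020 = 4779
ΣP(Feb 2018)Q(Feb 2018) = 4×12 + 1×335 + 960×4 + 10×85 = 48 + 335 + 3840 + 850 = 5073
link = 4779/5073 = 0.942046
Chained index = 100 × 0.879886 × 0.942046 = 82.8893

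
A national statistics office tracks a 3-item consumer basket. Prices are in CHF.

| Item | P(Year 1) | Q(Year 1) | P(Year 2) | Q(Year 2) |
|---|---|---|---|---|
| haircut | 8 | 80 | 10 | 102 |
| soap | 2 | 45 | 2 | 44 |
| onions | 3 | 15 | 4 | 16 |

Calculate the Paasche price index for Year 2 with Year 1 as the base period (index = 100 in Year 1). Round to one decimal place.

123.1

Paasche price index uses current-period quantities as weights.
ΣP(Year 2)·Q(Year 2) = 10×102 + 2×44 + 4×16 = 1020 + 88 + 64 = 1172
ΣP(Year 1)·Q(Year 2) = 8×102 + 2×44 + 3×16 = 816 + 88 + 48 = 952
Index = 1172 / 952 × 100 = 123.1092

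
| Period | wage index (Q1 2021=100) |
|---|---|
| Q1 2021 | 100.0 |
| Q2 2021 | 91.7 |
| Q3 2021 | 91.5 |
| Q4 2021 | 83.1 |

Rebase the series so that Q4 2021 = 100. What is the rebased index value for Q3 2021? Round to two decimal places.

Rebased(Q3 2021) = 91.5 / 83.1 × 100 = 110.1083

110.11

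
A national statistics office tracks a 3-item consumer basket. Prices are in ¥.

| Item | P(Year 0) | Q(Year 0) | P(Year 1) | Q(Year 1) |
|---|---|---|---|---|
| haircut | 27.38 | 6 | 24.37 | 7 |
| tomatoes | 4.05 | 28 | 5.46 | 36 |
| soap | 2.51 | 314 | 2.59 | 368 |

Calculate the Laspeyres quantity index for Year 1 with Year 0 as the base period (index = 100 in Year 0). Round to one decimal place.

118.3

Laspeyres quantity index uses base-period prices as weights.
ΣP(Year 0)·Q(Year 1) = 27.38×7 + 4.05×36 + 2.51×368 = 191.66 + 145.8 + 923.68 = 1261.14
ΣP(Year 0)·Q(Year 0) = 27.38×6 + 4.05×28 + 2.51×314 = 164.28 + 113.4 + 788.14 = 1065.82
Index = 1261.14 / 1065.82 × 100 = 118.3258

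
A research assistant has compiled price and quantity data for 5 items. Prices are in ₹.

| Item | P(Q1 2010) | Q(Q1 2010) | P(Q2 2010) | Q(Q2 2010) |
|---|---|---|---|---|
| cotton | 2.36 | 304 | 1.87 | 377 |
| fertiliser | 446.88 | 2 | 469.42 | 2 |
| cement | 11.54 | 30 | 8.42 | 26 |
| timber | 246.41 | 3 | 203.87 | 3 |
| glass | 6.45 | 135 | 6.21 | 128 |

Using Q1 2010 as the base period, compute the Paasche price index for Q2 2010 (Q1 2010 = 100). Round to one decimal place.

Paasche price index uses current-period quantities as weights.
ΣP(Q2 2010)·Q(Q2 2010) = 1.87×377 + 469.42×2 + 8.42×26 + 203.87×3 + 6.21×128 = 704.99 + 938.84 + 218.92 + 611.61 + 794.88 = 3269.24
ΣP(Q1 2010)·Q(Q2 2010) = 2.36×377 + 446.88×2 + 11.54×26 + 246.41×3 + 6.45×128 = 889.72 + 893.76 + 300.04 + 739.23 + 825.6 = 3648.35
Index = 3269.24 / 3648.35 × 100 = 89.6087

89.6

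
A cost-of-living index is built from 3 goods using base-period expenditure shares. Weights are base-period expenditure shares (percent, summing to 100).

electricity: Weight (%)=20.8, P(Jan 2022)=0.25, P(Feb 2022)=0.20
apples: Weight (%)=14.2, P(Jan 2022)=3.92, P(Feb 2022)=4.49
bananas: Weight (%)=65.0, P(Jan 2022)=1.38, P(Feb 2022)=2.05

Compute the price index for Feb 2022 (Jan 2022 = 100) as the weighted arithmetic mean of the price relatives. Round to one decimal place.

electricity: 20.8 × (0.20/0.25) = 20.8 × 0.800000 = 16.6400
apples: 14.2 × (4.49/3.92) = 14.2 × 1.145408 = 16.2648
bananas: 65.0 × (2.05/1.38) = 65.0 × 1.485507 = 96.5580
Index = Σ wᵢ·(p₁ᵢ/p₀ᵢ) = 16.6400 + 16.2648 + 96.5580 = 129.4628

129.5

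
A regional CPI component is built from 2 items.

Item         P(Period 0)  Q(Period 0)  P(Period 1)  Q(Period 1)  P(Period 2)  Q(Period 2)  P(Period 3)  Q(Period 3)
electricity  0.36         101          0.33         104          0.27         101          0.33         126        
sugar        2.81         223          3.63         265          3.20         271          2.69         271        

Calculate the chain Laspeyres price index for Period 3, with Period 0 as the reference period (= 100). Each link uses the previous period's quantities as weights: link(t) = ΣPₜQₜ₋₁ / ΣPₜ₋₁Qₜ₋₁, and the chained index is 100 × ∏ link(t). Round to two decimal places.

95.27

Link Period 0→Period 1:
ΣP(Period 1)Q(Period 0) = 0.33×101 + 3.63×223 = 33.33 + 809.49 = 842.82
ΣP(Period 0)Q(Period 0) = 0.36×101 + 2.81×223 = 36.36 + 626.63 = 662.99
link = 842.82/662.99 = 1.271241
Link Period 1→Period 2:
ΣP(Period 2)Q(Period 1) = 0.27×104 + 3.20×265 = 28.08 + 848 = 876.08
ΣP(Period 1)Q(Period 1) = 0.33×104 + 3.63×265 = 34.32 + 961.95 = 996.27
link = 876.08/996.27 = 0.879360
Link Period 2→Period 3:
ΣP(Period 3)Q(Period 2) = 0.33×101 + 2.69×271 = 33.33 + 728.99 = 762.32
ΣP(Period 2)Q(Period 2) = 0.27×101 + 3.20×271 = 27.27 + 867.2 = 894.47
link = 762.32/894.47 = 0.852259
Chained index = 100 × 1.271241 × 0.879360 × 0.852259 = 95.2722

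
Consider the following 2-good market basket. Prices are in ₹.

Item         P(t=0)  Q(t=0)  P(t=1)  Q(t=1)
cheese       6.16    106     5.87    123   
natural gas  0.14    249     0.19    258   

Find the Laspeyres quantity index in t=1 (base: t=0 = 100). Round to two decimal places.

Laspeyres quantity index uses base-period prices as weights.
ΣP(t=0)·Q(t=1) = 6.16×123 + 0.14×258 = 757.68 + 36.12 = 793.8
ΣP(t=0)·Q(t=0) = 6.16×106 + 0.14×249 = 652.96 + 34.86 = 687.82
Index = 793.8 / 687.82 × 100 = 115.4081

115.41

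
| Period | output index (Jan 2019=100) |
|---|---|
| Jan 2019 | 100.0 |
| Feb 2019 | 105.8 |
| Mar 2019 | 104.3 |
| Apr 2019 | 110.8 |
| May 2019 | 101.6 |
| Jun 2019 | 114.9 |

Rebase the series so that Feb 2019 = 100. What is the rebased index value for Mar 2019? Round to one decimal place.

Rebased(Mar 2019) = 104.3 / 105.8 × 100 = 98.5822

98.6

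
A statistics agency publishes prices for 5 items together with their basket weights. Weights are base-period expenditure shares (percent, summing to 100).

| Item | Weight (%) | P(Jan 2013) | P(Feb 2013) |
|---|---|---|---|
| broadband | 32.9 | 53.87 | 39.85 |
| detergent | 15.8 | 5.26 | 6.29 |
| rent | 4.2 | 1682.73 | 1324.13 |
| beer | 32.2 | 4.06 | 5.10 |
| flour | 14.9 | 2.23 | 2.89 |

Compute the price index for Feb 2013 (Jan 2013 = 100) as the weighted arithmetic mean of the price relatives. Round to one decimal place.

broadband: 32.9 × (39.85/53.87) = 32.9 × 0.739744 = 24.3376
detergent: 15.8 × (6.29/5.26) = 15.8 × 1.195817 = 18.8939
rent: 4.2 × (1324.13/1682.73) = 4.2 × 0.786894 = 3.3050
beer: 32.2 × (5.10/4.06) = 32.2 × 1.256158 = 40.4483
flour: 14.9 × (2.89/2.23) = 14.9 × 1.295964 = 19.3099
Index = Σ wᵢ·(p₁ᵢ/p₀ᵢ) = 24.3376 + 18.8939 + 3.3050 + 40.4483 + 19.3099 = 106.2946

106.3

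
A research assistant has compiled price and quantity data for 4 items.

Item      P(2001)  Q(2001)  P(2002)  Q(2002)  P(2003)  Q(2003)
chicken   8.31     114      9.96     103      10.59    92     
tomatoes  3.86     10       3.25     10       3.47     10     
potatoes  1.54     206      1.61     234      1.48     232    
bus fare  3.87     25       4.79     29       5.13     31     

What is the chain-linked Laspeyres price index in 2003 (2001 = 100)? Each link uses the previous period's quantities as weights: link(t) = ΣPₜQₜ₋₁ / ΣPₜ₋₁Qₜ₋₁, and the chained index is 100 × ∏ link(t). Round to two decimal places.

119.09

Link 2001→2002:
ΣP(2002)Q(2001) = 9.96×114 + 3.25×10 + 1.61×206 + 4.79×25 = 1135.44 + 32.5 + 331.66 + 119.75 = 1619.35
ΣP(2001)Q(2001) = 8.31×114 + 3.86×10 + 1.54×206 + 3.87×25 = 947.34 + 38.6 + 317.24 + 96.75 = 1399.93
link = 1619.35/1399.93 = 1.156736
Link 2002→2003:
ΣP(2003)Q(2002) = 10.59×103 + 3.47×10 + 1.48×234 + 5.13×29 = 1090.77 + 34.7 + 346.32 + 148.77 = 1620.56
ΣP(2002)Q(2002) = 9.96×103 + 3.25×10 + 1.61×234 + 4.79×29 = 1025.88 + 32.5 + 376.74 + 138.91 = 1574.03
link = 1620.56/1574.03 = 1.029561
Chained index = 100 × 1.156736 × 1.029561 = 119.0931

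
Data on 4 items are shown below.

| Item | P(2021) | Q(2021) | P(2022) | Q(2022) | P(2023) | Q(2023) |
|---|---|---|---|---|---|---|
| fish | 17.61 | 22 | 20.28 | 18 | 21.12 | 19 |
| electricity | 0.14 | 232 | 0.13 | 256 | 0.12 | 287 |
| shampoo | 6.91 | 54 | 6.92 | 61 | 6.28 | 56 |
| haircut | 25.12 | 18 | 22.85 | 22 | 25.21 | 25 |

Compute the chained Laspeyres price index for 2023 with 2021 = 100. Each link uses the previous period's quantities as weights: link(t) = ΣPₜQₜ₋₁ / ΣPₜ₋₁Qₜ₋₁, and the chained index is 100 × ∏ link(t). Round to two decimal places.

103.24

Link 2021→2022:
ΣP(2022)Q(2021) = 20.28×22 + 0.13×232 + 6.92×54 + 22.85×18 = 446.16 + 30.16 + 373.68 + 411.3 = 1261.3
ΣP(2021)Q(2021) = 17.61×22 + 0.14×232 + 6.91×54 + 25.12×18 = 387.42 + 32.48 + 373.14 + 452.16 = 1245.2
link = 1261.3/1245.2 = 1.012930
Link 2022→2023:
ΣP(2023)Q(2022) = 21.12×18 + 0.12×256 + 6.28×61 + 25.21×22 = 380.16 + 30.72 + 383.08 + 554.62 = 1348.58
ΣP(2022)Q(2022) = 20.28×18 + 0.13×256 + 6.92×61 + 22.85×22 = 365.04 + 33.28 + 422.12 + 502.7 = 1323.14
link = 1348.58/1323.14 = 1.019227
Chained index = 100 × 1.012930 × 1.019227 = 103.2405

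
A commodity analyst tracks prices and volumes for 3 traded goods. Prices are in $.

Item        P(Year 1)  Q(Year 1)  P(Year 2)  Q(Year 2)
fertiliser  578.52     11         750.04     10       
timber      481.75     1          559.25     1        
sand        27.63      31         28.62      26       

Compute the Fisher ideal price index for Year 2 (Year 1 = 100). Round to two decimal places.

125.97

Laspeyres component (base-period weights):
ΣP(Year 2)Q(Year 1) = 750.04×11 + 559.25×1 + 28.62×31 = 8250.44 + 559.25 + 887.22 = 9696.91
ΣP(Year 1)Q(Year 1) = 578.52×11 + 481.75×1 + 27.63×31 = 6363.72 + 481.75 + 856.53 = 7702
L = 9696.91 / 7702 × 100 = 125.9012
Paasche component (current-period weights):
ΣP(Year 2)Q(Year 2) = 750.04×10 + 559.25×1 + 28.62×26 = 7500.4 + 559.25 + 744.12 = 8803.77
ΣP(Year 1)Q(Year 2) = 578.52×10 + 481.75×1 + 27.63×26 = 5785.2 + 481.75 + 718.38 = 6985.33
P = 8803.77 / 6985.33 × 100 = 126.0323
Fisher = √(L × P) = √(125.9012 × 126.0323) = 125.9667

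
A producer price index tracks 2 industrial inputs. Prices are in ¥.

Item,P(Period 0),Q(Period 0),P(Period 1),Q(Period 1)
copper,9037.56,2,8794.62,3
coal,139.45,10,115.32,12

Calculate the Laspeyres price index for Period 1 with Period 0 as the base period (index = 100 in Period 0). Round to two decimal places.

Laspeyres price index uses base-period quantities as weights.
ΣP(Period 1)·Q(Period 0) = 8794.62×2 + 115.32×10 = 17589.24 + 1153.2 = 18742.44
ΣP(Period 0)·Q(Period 0) = 9037.56×2 + 139.45×10 = 18075.12 + 1394.5 = 19469.62
Index = 18742.44 / 19469.62 × 100 = 96.2651

96.27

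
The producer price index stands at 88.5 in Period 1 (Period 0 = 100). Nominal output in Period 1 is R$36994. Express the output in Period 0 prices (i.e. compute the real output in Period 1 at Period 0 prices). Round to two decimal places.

Real = Nominal ÷ (Index/100) = 36994 ÷ (88.5/100)
     = 36994 ÷ 0.885 = 41801.1299

41801.13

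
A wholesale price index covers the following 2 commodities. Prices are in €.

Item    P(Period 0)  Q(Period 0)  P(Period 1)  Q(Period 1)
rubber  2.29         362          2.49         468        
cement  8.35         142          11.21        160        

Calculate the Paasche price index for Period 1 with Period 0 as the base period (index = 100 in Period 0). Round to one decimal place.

Paasche price index uses current-period quantities as weights.
ΣP(Period 1)·Q(Period 1) = 2.49×468 + 11.21×160 = 1165.32 + 1793.6 = 2958.92
ΣP(Period 0)·Q(Period 1) = 2.29×468 + 8.35×160 = 1071.72 + 1336 = 2407.72
Index = 2958.92 / 2407.72 × 100 = 122.8930

122.9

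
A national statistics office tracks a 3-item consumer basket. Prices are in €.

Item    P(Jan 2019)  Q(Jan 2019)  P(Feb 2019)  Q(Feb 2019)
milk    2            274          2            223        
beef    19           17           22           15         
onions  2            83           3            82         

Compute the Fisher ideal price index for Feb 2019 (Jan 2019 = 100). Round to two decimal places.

113.55

Laspeyres component (base-period weights):
ΣP(Feb 2019)Q(Jan 2019) = 2×274 + 22×17 + 3×83 = 548 + 374 + 249 = 1171
ΣP(Jan 2019)Q(Jan 2019) = 2×274 + 19×17 + 2×83 = 548 + 323 + 166 = 1037
L = 1171 / 1037 × 100 = 112.9219
Paasche component (current-period weights):
ΣP(Feb 2019)Q(Feb 2019) = 2×223 + 22×15 + 3×82 = 446 + 330 + 246 = 1022
ΣP(Jan 2019)Q(Feb 2019) = 2×223 + 19×15 + 2×82 = 446 + 285 + 164 = 895
P = 1022 / 895 × 100 = 114.1899
Fisher = √(L × P) = √(112.9219 × 114.1899) = 113.5541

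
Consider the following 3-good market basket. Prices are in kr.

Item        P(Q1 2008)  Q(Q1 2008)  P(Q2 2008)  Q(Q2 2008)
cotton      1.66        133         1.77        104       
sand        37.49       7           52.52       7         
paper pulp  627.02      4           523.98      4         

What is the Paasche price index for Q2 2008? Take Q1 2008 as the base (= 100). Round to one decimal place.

Paasche price index uses current-period quantities as weights.
ΣP(Q2 2008)·Q(Q2 2008) = 1.77×104 + 52.52×7 + 523.98×4 = 184.08 + 367.64 + 2095.92 = 2647.64
ΣP(Q1 2008)·Q(Q2 2008) = 1.66×104 + 37.49×7 + 627.02×4 = 172.64 + 262.43 + 2508.08 = 2943.15
Index = 2647.64 / 2943.15 × 100 = 89.9594

90.0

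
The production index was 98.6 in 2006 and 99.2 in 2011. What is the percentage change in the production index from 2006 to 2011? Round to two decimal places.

Change = (99.2 − 98.6) / 98.6 × 100
       = 0.6 / 98.6 × 100 = 0.6085%

0.61%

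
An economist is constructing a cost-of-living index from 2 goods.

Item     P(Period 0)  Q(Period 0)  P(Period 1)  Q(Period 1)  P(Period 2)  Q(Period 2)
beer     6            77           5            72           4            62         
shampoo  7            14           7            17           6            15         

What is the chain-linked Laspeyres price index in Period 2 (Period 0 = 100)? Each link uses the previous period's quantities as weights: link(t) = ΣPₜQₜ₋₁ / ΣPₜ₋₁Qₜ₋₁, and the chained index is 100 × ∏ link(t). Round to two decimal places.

70.22

Link Period 0→Period 1:
ΣP(Period 1)Q(Period 0) = 5×77 + 7×14 = 385 + 98 = 483
ΣP(Period 0)Q(Period 0) = 6×77 + 7×14 = 462 + 98 = 560
link = 483/560 = 0.862500
Link Period 1→Period 2:
ΣP(Period 2)Q(Period 1) = 4×72 + 6×17 = 288 + 102 = 390
ΣP(Period 1)Q(Period 1) = 5×72 + 7×17 = 360 + 119 = 479
link = 390/479 = 0.814196
Chained index = 100 × 0.862500 × 0.814196 = 70.2244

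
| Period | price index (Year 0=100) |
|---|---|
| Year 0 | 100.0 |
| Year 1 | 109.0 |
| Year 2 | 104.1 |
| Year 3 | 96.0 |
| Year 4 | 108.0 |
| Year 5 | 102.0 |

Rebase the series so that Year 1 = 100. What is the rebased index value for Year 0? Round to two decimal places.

91.74

Rebased(Year 0) = 100.0 / 109.0 × 100 = 91.7431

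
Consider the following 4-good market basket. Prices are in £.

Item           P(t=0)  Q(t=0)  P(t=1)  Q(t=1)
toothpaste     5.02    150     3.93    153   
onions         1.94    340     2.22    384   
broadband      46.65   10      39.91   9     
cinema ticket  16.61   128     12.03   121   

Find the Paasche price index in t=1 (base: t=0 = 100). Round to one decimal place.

Paasche price index uses current-period quantities as weights.
ΣP(t=1)·Q(t=1) = 3.93×153 + 2.22×384 + 39.91×9 + 12.03×121 = 601.29 + 852.48 + 359.19 + 1455.63 = 3268.59
ΣP(t=0)·Q(t=1) = 5.02×153 + 1.94×384 + 46.65×9 + 16.61×121 = 768.06 + 744.96 + 419.85 + 2009.81 = 3942.68
Index = 3268.59 / 3942.68 × 100 = 82.9027

82.9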